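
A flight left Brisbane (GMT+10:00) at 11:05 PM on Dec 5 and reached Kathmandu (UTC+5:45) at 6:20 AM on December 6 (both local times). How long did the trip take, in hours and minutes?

11 hours 30 minutes

Departure in UTC: 11:05 PM − 10:00 = 1:05 PM on Dec 5.
Arrival in UTC: 6:20 AM − 5:45 = 12:35 AM on Dec 6.
Elapsed = 12:35 AM − 1:05 PM (+1 day) = 11 hours 30 minutes.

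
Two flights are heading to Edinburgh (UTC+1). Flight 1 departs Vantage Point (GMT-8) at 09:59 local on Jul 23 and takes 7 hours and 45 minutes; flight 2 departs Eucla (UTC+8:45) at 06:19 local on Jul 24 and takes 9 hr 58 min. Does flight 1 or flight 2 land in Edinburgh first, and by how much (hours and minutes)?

the first, by 5 hours 48 minutes

Flight 1 in UTC: 09:59 + 8:00 = 17:59 on Jul 23.
+7 hours and 45 minutes → arrive 01:44 UTC on Jul 24.
Flight 2 in UTC: 06:19 − 8:45 = 21:34 on Jul 23.
+9 hours and 58 minutes → arrive 07:32 UTC on Jul 24.
Flight 1 lands earlier by 5 hours 48 minutes.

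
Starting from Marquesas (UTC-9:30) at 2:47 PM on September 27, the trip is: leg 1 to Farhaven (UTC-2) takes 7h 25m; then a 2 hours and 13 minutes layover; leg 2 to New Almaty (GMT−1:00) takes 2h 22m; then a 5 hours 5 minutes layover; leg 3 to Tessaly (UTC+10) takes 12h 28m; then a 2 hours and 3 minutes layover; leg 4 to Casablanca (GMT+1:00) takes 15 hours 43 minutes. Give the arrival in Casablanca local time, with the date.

Convert departure to UTC: 2:47 PM + 9:30 = 12:17 AM UTC on Sep 28.
Add 7 hours 25 minutes leg 1 → 7:42 AM UTC.
Add 2 hours and 13 minutes layover in Farhaven → 9:55 AM UTC.
Add 2 hours and 22 minutes leg 2 → 12:17 PM UTC.
Add 5 hours and 5 minutes layover in New Almaty → 5:22 PM UTC.
Add 12 hours and 28 minutes leg 3 → 5:50 AM UTC (Sep 29).
Add 2 hours and 3 minutes layover in Tessaly → 7:53 AM UTC.
Add 15 hours 43 minutes leg 4 → 11:36 PM UTC.
Casablanca is UTC+1:00, so local arrival = 11:36 PM + 1:00 = 12:36 AM on Sep 30.

12:36 AM on September 30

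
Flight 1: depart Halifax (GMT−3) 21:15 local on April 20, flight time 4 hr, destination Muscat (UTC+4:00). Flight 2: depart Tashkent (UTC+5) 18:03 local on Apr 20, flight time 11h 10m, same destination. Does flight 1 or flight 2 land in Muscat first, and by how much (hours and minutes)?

the second, by 4 hours 2 minutes

Flight 1 in UTC: 21:15 + 3:00 = 00:15 on Apr 21.
+4 hours → arrive 04:15 UTC on Apr 21.
Flight 2 in UTC: 18:03 − 5:00 = 13:03 on Apr 20.
+11 hours 10 minutes → arrive 00:13 UTC on Apr 21.
Flight 2 lands earlier by 4 hours 2 minutes.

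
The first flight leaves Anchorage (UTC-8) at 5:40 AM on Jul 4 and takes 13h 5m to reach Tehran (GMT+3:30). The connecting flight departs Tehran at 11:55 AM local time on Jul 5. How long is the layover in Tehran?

Convert departure to UTC: 5:40 AM + 8:00 = 1:40 PM UTC on Jul 4.
Add 13 hours and 5 minutes flight time → 2:45 AM UTC (Jul 5).
Tehran is UTC+3:30, so local arrival = 2:45 AM + 3:30 = 6:15 AM on Jul 5.
Layover = 11:55 AM − 6:15 AM = 5 hours 40 minutes.

5 hours 40 minutes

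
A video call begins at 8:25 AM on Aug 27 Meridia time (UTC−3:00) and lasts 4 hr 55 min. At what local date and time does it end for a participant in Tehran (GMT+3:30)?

Tehran is 6:30 ahead of Meridia.
After 4 hours 55 minutes it is 1:20 PM in Meridia.
Shift by the zone difference: 1:20 PM + 6:30 = 7:50 PM on Aug 27 in Tehran.

7:50 PM on August 27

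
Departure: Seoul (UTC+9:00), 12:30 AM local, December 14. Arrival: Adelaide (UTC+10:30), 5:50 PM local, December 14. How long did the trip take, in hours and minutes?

Departure in UTC: 12:30 AM − 9:00 = 3:30 PM on Dec 13.
Arrival in UTC: 5:50 PM − 10:30 = 7:20 AM on Dec 14.
Elapsed = 7:20 AM − 3:30 PM (+1 day) = 15 hours 50 minutes.

15 hours 50 minutes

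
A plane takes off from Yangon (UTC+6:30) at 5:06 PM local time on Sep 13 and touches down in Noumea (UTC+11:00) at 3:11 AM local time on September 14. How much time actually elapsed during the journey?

5 hours 35 minutes

Departure in UTC: 5:06 PM − 6:30 = 10:36 AM on Sep 13.
Arrival in UTC: 3:11 AM − 11:00 = 4:11 PM on Sep 13.
Elapsed = 4:11 PM − 10:36 AM = 5 hours 35 minutes.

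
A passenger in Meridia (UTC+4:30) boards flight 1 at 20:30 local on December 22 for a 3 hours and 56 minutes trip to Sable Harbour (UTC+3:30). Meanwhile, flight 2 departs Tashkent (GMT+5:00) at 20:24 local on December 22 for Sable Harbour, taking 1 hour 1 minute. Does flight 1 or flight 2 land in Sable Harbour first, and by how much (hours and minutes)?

Flight 1 in UTC: 20:30 − 4:30 = 16:00 on Dec 22.
+3 hours and 56 minutes → arrive 19:56 UTC on Dec 22.
Flight 2 in UTC: 20:24 − 5:00 = 15:24 on Dec 22.
+1 hour and 1 minute → arrive 16:25 UTC on Dec 22.
Flight 2 lands earlier by 3 hours 31 minutes.

the second, by 3 hours 31 minutes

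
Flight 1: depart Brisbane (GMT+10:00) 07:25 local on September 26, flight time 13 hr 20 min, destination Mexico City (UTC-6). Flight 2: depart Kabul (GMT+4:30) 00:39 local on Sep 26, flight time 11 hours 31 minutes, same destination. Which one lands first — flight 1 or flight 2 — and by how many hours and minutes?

Flight 1 in UTC: 07:25 − 10:00 = 21:25 on Sep 25.
+13 hours 20 minutes → arrive 10:45 UTC on Sep 26.
Flight 2 in UTC: 00:39 − 4:30 = 20:09 on Sep 25.
+11 hours and 31 minutes → arrive 07:40 UTC on Sep 26.
Flight 2 lands earlier by 3 hours 5 minutes.

the second, by 3 hours 5 minutes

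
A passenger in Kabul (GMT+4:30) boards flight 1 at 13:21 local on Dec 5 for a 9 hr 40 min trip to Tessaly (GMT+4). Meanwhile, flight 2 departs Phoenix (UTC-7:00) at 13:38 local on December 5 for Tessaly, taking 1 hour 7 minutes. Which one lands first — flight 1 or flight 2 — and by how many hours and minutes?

Flight 1 in UTC: 13:21 − 4:30 = 08:51 on Dec 5.
+9 hours 40 minutes → arrive 18:31 UTC on Dec 5.
Flight 2 in UTC: 13:38 + 7:00 = 20:38 on Dec 5.
+1 hour and 7 minutes → arrive 21:45 UTC on Dec 5.
Flight 1 lands earlier by 3 hours 14 minutes.

the first, by 3 hours 14 minutes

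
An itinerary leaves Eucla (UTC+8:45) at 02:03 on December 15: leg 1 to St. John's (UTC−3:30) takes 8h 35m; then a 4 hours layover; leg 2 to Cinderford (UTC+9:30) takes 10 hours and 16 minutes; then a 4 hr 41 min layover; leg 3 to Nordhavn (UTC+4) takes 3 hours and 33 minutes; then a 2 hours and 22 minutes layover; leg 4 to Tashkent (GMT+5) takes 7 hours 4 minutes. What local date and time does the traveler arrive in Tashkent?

14:49 on December 16

Convert departure to UTC: 02:03 − 8:45 = 17:18 UTC on Dec 14.
Add 8 hours 35 minutes leg 1 → 01:53 UTC (Dec 15).
Add 4 hours layover in St. John's → 05:53 UTC.
Add 10 hours and 16 minutes leg 2 → 16:09 UTC.
Add 4 hours and 41 minutes layover in Cinderford → 20:50 UTC.
Add 3 hours and 33 minutes leg 3 → 00:23 UTC (Dec 16).
Add 2 hours 22 minutes layover in Nordhavn → 02:45 UTC.
Add 7 hours and 4 minutes leg 4 → 09:49 UTC.
Tashkent is UTC+5:00, so local arrival = 09:49 + 5:00 = 14:49 on Dec 16.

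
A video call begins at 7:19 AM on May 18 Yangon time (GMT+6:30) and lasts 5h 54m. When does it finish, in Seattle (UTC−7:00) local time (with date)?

11:43 PM on May 17

Seattle is 13:30 behind Yangon.
After 5 hours 54 minutes it is 1:13 PM in Yangon.
Shift by the zone difference: 1:13 PM − 13:30 = 11:43 PM on May 17 in Seattle.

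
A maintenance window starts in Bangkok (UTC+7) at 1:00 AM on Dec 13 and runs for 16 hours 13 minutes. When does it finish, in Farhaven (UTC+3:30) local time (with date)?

1:43 PM on December 13

Convert start to UTC: 1:00 AM − 7:00 = 6:00 PM UTC on Dec 12.
Add 16 hours 13 minutes duration → 10:13 AM UTC (Dec 13).
Farhaven is UTC+3:30, so local end time = 10:13 AM + 3:30 = 1:43 PM on Dec 13.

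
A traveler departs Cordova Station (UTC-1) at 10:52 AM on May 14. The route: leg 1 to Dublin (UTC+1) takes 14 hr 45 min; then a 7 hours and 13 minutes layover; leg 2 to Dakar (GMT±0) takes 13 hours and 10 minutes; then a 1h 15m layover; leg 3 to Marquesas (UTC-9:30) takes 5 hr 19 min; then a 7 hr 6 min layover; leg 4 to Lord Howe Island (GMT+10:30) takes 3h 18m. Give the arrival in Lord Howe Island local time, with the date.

2:28 AM on May 17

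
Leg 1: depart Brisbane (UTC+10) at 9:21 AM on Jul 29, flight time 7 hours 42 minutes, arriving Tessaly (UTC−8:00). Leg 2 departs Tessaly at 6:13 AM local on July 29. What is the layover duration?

Convert departure to UTC: 9:21 AM − 10:00 = 11:21 PM UTC on Jul 28.
Add 7 hours and 42 minutes flight time → 7:03 AM UTC (Jul 29).
Tessaly is UTC−8:00, so local arrival = 7:03 AM − 8:00 = 11:03 PM on Jul 28.
Layover = 6:13 AM − 11:03 PM (+1 day) = 7 hours 10 minutes.

7 hours 10 minutes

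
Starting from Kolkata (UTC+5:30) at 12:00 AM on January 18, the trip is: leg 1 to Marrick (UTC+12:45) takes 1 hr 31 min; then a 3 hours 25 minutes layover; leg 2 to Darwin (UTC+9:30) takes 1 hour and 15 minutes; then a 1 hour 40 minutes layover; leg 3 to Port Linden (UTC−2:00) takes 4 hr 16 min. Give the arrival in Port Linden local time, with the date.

4:37 AM on January 18

Convert departure to UTC: 12:00 AM − 5:30 = 6:30 PM UTC on Jan 17.
Add 1 hour 31 minutes leg 1 → 8:01 PM UTC.
Add 3 hours 25 minutes layover in Marrick → 11:26 PM UTC.
Add 1 hour 15 minutes leg 2 → 12:41 AM UTC (Jan 18).
Add 1 hour and 40 minutes layover in Darwin → 2:21 AM UTC.
Add 4 hours and 16 minutes leg 3 → 6:37 AM UTC.
Port Linden is UTC−2:00, so local arrival = 6:37 AM − 2:00 = 4:37 AM on Jan 18.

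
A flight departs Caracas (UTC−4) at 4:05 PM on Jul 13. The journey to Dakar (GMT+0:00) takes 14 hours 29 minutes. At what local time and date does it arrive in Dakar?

Dakar is 4:00 ahead of Caracas.
After 14 hours 29 minutes it is 6:34 AM (Jul 14) in Caracas.
Shift by the zone difference: 6:34 AM + 4:00 = 10:34 AM on Jul 14 in Dakar.

10:34 AM on July 14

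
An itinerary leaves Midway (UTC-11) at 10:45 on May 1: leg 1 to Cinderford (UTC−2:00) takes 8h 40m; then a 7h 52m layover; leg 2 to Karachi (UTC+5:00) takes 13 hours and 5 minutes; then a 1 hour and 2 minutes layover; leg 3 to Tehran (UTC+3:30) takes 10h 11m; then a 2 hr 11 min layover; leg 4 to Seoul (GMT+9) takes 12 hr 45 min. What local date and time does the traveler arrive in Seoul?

14:31 on May 4

Convert departure to UTC: 10:45 + 11:00 = 21:45 UTC on May 1.
Add 8 hours and 40 minutes leg 1 → 06:25 UTC (May 2).
Add 7 hours 52 minutes layover in Cinderford → 14:17 UTC.
Add 13 hours 5 minutes leg 2 → 03:22 UTC (May 3).
Add 1 hour 2 minutes layover in Karachi → 04:24 UTC.
Add 10 hours and 11 minutes leg 3 → 14:35 UTC.
Add 2 hours and 11 minutes layover in Tehran → 16:46 UTC.
Add 12 hours and 45 minutes leg 4 → 05:31 UTC (May 4).
Seoul is UTC+9:00, so local arrival = 05:31 + 9:00 = 14:31 on May 4.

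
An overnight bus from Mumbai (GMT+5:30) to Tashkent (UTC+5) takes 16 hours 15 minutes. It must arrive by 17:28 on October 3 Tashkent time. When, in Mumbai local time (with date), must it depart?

01:43 on October 3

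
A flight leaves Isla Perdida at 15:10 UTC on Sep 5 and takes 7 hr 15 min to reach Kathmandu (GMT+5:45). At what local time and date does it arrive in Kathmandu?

04:10 on September 6

Departure is given in UTC: 15:10 on Sep 5.
Add 7 hours 15 minutes → 22:25 UTC.
Kathmandu is UTC+5:45: 22:25 + 5:45 = 04:10 on Sep 6.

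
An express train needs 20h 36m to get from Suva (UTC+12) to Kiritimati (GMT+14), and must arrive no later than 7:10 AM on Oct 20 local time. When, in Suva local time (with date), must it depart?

8:34 AM on October 19

Target arrival in UTC: 7:10 AM − 14:00 = 5:10 PM on Oct 19.
Subtract 20 hours 36 minutes → departure 8:34 PM UTC on Oct 18.
Suva is UTC+12:00: 8:34 PM + 12:00 = 8:34 AM on Oct 19.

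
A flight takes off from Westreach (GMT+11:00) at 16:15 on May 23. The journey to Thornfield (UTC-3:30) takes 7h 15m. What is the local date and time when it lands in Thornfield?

Convert departure to UTC: 16:15 − 11:00 = 05:15 UTC on May 23.
Add 7 hours 15 minutes travel time → 12:30 UTC.
Thornfield is UTC−3:30, so local arrival = 12:30 − 3:30 = 09:00 on May 23.

09:00 on May 23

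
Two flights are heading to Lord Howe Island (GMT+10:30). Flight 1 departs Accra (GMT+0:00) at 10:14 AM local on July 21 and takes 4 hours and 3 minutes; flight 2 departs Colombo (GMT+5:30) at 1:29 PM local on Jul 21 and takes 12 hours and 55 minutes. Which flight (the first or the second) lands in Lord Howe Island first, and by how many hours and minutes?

the first, by 6 hours 37 minutes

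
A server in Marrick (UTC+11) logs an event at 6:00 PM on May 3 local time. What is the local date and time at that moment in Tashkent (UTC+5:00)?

In UTC: 6:00 PM − 11:00 = 7:00 AM on May 3.
Tashkent is UTC+5:00: 7:00 AM + 5:00 = 12:00 PM on May 3.

12:00 PM on May 3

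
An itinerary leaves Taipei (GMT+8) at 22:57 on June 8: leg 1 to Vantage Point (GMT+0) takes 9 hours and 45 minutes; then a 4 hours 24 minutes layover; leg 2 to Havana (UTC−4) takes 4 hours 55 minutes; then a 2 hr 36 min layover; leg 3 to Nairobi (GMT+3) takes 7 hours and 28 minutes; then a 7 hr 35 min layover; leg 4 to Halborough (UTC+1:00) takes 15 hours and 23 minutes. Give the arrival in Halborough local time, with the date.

Convert departure to UTC: 22:57 − 8:00 = 14:57 UTC on Jun 8.
Add 9 hours 45 minutes leg 1 → 00:42 UTC (Jun 9).
Add 4 hours and 24 minutes layover in Vantage Point → 05:06 UTC.
Add 4 hours and 55 minutes leg 2 → 10:01 UTC.
Add 2 hours and 36 minutes layover in Havana → 12:37 UTC.
Add 7 hours and 28 minutes leg 3 → 20:05 UTC.
Add 7 hours 35 minutes layover in Nairobi → 03:40 UTC (Jun 10).
Add 15 hours 23 minutes leg 4 → 19:03 UTC.
Halborough is UTC+1:00, so local arrival = 19:03 + 1:00 = 20:03 on Jun 10.

20:03 on June 10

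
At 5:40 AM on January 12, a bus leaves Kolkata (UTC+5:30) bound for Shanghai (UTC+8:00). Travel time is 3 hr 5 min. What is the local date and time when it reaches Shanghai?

11:15 AM on January 12

Shanghai is 2:30 ahead of Kolkata.
After 3 hours 5 minutes it is 8:45 AM in Kolkata.
Shift by the zone difference: 8:45 AM + 2:30 = 11:15 AM on Jan 12 in Shanghai.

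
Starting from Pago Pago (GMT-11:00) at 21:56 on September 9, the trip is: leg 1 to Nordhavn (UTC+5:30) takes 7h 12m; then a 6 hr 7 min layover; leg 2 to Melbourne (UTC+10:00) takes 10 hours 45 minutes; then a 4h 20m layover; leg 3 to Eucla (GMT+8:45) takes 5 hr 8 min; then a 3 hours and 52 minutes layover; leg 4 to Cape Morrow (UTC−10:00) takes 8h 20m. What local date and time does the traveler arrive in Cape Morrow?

20:40 on Sep 11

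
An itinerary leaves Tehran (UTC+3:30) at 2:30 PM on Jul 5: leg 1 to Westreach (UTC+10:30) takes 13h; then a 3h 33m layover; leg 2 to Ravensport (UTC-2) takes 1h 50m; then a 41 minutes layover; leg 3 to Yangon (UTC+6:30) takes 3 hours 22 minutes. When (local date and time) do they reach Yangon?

Convert departure to UTC: 2:30 PM − 3:30 = 11:00 AM UTC on Jul 5.
Add 13 hours leg 1 → 12:00 AM UTC (Jul 6).
Add 3 hours 33 minutes layover in Westreach → 3:33 AM UTC.
Add 1 hour 50 minutes leg 2 → 5:23 AM UTC.
Add 41 minutes layover in Ravensport → 6:04 AM UTC.
Add 3 hours and 22 minutes leg 3 → 9:26 AM UTC.
Yangon is UTC+6:30, so local arrival = 9:26 AM + 6:30 = 3:56 PM on Jul 6.

3:56 PM on Jul 6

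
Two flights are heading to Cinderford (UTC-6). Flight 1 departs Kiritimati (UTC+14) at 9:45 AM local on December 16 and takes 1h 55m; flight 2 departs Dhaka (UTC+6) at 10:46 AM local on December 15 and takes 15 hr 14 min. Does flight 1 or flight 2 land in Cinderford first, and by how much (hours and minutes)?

Flight 1 in UTC: 9:45 AM − 14:00 = 7:45 PM on Dec 15.
+1 hour and 55 minutes → arrive 9:40 PM UTC on Dec 15.
Flight 2 in UTC: 10:46 AM − 6:00 = 4:46 AM on Dec 15.
+15 hours 14 minutes → arrive 8:00 PM UTC on Dec 15.
Flight 2 lands earlier by 1 hour 40 minutes.

the second, by 1 hour 40 minutes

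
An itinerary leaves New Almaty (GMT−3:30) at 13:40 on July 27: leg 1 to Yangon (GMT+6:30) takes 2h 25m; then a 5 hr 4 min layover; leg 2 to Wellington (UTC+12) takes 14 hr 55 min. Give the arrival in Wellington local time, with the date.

Convert departure to UTC: 13:40 + 3:30 = 17:10 UTC on Jul 27.
Add 2 hours 25 minutes leg 1 → 19:35 UTC.
Add 5 hours and 4 minutes layover in Yangon → 00:39 UTC (Jul 28).
Add 14 hours and 55 minutes leg 2 → 15:34 UTC.
Wellington is UTC+12:00, so local arrival = 15:34 + 12:00 = 03:34 on Jul 29.

03:34 on Jul 29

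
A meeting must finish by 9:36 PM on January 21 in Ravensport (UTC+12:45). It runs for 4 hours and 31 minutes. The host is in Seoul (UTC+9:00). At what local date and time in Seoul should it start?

1:20 PM on January 21

Target end time in UTC: 9:36 PM − 12:45 = 8:51 AM on Jan 21.
Subtract 4 hours and 31 minutes → start 4:20 AM UTC on Jan 21.
Seoul is UTC+9:00: 4:20 AM + 9:00 = 1:20 PM on Jan 21.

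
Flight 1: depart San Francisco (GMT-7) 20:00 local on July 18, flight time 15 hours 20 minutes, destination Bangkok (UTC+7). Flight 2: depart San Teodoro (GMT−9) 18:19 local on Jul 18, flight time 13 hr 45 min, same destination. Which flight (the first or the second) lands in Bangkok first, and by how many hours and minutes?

the second, by 1 hour 16 minutes

Flight 1 in UTC: 20:00 + 7:00 = 03:00 on Jul 19.
+15 hours 20 minutes → arrive 18:20 UTC on Jul 19.
Flight 2 in UTC: 18:19 + 9:00 = 03:19 on Jul 19.
+13 hours 45 minutes → arrive 17:04 UTC on Jul 19.
Flight 2 lands earlier by 1 hour 16 minutes.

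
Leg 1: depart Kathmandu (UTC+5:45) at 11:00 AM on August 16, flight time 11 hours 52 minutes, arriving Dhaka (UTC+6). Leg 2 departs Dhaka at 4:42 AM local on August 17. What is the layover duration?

5 hours 35 minutes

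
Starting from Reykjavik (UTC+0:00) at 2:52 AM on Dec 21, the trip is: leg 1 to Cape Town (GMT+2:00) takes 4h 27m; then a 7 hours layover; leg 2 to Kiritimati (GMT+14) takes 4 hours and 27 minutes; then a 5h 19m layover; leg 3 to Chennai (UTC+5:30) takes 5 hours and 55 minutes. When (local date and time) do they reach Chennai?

Reykjavik is at UTC+0, so departure is already 2:52 AM UTC on Dec 21.
Add 4 hours 27 minutes leg 1 → 7:19 AM UTC.
Add 7 hours layover in Cape Town → 2:19 PM UTC.
Add 4 hours 27 minutes leg 2 → 6:46 PM UTC.
Add 5 hours and 19 minutes layover in Kiritimati → 12:05 AM UTC (Dec 22).
Add 5 hours and 55 minutes leg 3 → 6:00 AM UTC.
Chennai is UTC+5:30, so local arrival = 6:00 AM + 5:30 = 11:30 AM on Dec 22.

11:30 AM on December 22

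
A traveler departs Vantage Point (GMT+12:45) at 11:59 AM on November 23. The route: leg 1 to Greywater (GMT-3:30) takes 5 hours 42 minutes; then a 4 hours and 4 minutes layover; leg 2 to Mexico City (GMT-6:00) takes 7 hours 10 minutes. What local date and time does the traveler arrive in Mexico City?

10:10 AM on November 23

Convert departure to UTC: 11:59 AM − 12:45 = 11:14 PM UTC on Nov 22.
Add 5 hours and 42 minutes leg 1 → 4:56 AM UTC (Nov 23).
Add 4 hours and 4 minutes layover in Greywater → 9:00 AM UTC.
Add 7 hours and 10 minutes leg 2 → 4:10 PM UTC.
Mexico City is UTC−6:00, so local arrival = 4:10 PM − 6:00 = 10:10 AM on Nov 23.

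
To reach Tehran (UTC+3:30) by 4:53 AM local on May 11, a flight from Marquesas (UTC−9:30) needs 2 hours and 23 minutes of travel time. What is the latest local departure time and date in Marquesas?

1:30 PM on May 10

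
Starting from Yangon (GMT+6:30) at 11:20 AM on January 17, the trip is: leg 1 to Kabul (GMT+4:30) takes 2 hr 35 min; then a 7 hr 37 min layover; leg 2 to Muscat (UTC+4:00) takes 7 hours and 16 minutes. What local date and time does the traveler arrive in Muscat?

2:18 AM on Jan 18

Convert departure to UTC: 11:20 AM − 6:30 = 4:50 AM UTC on Jan 17.
Add 2 hours and 35 minutes leg 1 → 7:25 AM UTC.
Add 7 hours 37 minutes layover in Kabul → 3:02 PM UTC.
Add 7 hours and 16 minutes leg 2 → 10:18 PM UTC.
Muscat is UTC+4:00, so local arrival = 10:18 PM + 4:00 = 2:18 AM on Jan 18.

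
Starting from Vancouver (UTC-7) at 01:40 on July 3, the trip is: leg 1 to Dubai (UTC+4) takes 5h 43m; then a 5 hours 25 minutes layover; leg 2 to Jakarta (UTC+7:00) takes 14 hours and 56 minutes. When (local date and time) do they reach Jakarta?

17:44 on July 4

Convert departure to UTC: 01:40 + 7:00 = 08:40 UTC on Jul 3.
Add 5 hours and 43 minutes leg 1 → 14:23 UTC.
Add 5 hours 25 minutes layover in Dubai → 19:48 UTC.
Add 14 hours and 56 minutes leg 2 → 10:44 UTC (Jul 4).
Jakarta is UTC+7:00, so local arrival = 10:44 + 7:00 = 17:44 on Jul 4.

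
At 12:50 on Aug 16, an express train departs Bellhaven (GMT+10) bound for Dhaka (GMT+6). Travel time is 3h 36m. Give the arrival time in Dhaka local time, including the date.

12:26 on Aug 16

Convert departure to UTC: 12:50 − 10:00 = 02:50 UTC on Aug 16.
Add 3 hours and 36 minutes travel time → 06:26 UTC.
Dhaka is UTC+6:00, so local arrival = 06:26 + 6:00 = 12:26 on Aug 16.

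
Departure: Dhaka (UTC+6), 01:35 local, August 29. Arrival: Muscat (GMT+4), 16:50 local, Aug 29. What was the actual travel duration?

17 hours 15 minutes

Departure in UTC: 01:35 − 6:00 = 19:35 on Aug 28.
Arrival in UTC: 16:50 − 4:00 = 12:50 on Aug 29.
Elapsed = 12:50 − 19:35 (+1 day) = 17 hours 15 minutes.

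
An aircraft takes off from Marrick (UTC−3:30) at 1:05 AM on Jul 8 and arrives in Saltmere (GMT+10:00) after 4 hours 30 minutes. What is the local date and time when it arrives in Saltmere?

7:05 PM on July 8

Saltmere is 13:30 ahead of Marrick.
After 4 hours and 30 minutes it is 5:35 AM in Marrick.
Shift by the zone difference: 5:35 AM + 13:30 = 7:05 PM on Jul 8 in Saltmere.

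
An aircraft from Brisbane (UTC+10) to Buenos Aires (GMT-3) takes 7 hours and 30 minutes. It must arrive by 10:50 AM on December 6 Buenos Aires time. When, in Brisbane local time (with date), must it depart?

Target arrival in UTC: 10:50 AM + 3:00 = 1:50 PM on Dec 6.
Subtract 7 hours and 30 minutes → departure 6:20 AM UTC on Dec 6.
Brisbane is UTC+10:00: 6:20 AM + 10:00 = 4:20 PM on Dec 6.

4:20 PM on December 6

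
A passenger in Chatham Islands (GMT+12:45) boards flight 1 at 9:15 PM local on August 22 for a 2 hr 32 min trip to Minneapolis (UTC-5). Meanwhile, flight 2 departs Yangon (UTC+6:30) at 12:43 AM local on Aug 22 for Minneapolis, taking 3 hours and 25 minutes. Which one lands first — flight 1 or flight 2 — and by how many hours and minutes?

the second, by 13 hours 24 minutes

Flight 1 in UTC: 9:15 PM − 12:45 = 8:30 AM on Aug 22.
+2 hours 32 minutes → arrive 11:02 AM UTC on Aug 22.
Flight 2 in UTC: 12:43 AM − 6:30 = 6:13 PM on Aug 21.
+3 hours 25 minutes → arrive 9:38 PM UTC on Aug 21.
Flight 2 lands earlier by 13 hours 24 minutes.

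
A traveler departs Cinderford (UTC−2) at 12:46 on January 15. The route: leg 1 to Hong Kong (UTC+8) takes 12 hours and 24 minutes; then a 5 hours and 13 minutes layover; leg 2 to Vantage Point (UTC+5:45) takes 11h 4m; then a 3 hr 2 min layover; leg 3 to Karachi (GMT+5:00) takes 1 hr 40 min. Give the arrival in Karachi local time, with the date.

05:09 on Jan 17

Convert departure to UTC: 12:46 + 2:00 = 14:46 UTC on Jan 15.
Add 12 hours 24 minutes leg 1 → 03:10 UTC (Jan 16).
Add 5 hours and 13 minutes layover in Hong Kong → 08:23 UTC.
Add 11 hours 4 minutes leg 2 → 19:27 UTC.
Add 3 hours and 2 minutes layover in Vantage Point → 22:29 UTC.
Add 1 hour and 40 minutes leg 3 → 00:09 UTC (Jan 17).
Karachi is UTC+5:00, so local arrival = 00:09 + 5:00 = 05:09 on Jan 17.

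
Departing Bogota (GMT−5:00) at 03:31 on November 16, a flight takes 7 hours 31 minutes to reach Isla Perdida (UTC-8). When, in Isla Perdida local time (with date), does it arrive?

Isla Perdida is 3:00 behind Bogota.
After 7 hours and 31 minutes it is 11:02 in Bogota.
Shift by the zone difference: 11:02 − 3:00 = 08:02 on Nov 16 in Isla Perdida.

08:02 on Nov 16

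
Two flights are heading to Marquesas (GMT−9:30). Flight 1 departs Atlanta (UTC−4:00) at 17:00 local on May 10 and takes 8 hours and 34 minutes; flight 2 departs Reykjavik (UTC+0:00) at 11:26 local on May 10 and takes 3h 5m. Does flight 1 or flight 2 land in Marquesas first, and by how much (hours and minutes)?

Flight 1 in UTC: 17:00 + 4:00 = 21:00 on May 10.
+8 hours 34 minutes → arrive 05:34 UTC on May 11.
Flight 2 departs at 11:26 UTC (May 10).
+3 hours and 5 minutes → arrive 14:31 UTC on May 10.
Flight 2 lands earlier by 15 hours 3 minutes.

the second, by 15 hours 3 minutes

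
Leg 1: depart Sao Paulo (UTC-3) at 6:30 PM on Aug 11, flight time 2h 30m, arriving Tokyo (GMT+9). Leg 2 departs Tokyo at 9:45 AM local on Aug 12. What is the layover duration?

Convert departure to UTC: 6:30 PM + 3:00 = 9:30 PM UTC on Aug 11.
Add 2 hours 30 minutes flight time → 12:00 AM UTC (Aug 12).
Tokyo is UTC+9:00, so local arrival = 12:00 AM + 9:00 = 9:00 AM on Aug 12.
Layover = 9:45 AM − 9:00 AM = 45 minutes.

45 minutes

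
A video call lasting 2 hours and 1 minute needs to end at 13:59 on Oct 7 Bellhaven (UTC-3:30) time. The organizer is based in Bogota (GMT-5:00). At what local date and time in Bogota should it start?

Target end time in UTC: 13:59 + 3:30 = 17:29 on Oct 7.
Subtract 2 hours 1 minute → start 15:28 UTC on Oct 7.
Bogota is UTC−5:00: 15:28 − 5:00 = 10:28 on Oct 7.

10:28 on Oct 7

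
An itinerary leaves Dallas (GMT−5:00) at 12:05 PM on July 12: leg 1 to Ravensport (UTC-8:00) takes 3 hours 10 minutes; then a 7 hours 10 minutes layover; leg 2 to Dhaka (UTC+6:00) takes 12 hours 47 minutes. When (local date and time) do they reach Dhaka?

10:12 PM on July 13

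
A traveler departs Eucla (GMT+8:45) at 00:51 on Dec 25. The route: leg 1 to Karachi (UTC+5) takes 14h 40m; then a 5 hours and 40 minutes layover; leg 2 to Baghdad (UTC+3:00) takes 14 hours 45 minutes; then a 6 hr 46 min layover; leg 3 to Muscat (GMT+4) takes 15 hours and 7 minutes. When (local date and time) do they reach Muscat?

05:04 on December 27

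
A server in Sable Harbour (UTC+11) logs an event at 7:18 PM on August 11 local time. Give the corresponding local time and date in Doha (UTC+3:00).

11:18 AM on Aug 11

Doha is 8:00 behind Sable Harbour.
Shift by the zone difference: 7:18 PM − 8:00 = 11:18 AM on Aug 11 in Doha.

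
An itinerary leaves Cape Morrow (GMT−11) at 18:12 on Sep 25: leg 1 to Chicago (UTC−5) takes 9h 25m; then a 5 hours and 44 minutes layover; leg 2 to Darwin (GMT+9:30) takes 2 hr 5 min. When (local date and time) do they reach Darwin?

Convert departure to UTC: 18:12 + 11:00 = 05:12 UTC on Sep 26.
Add 9 hours 25 minutes leg 1 → 14:37 UTC.
Add 5 hours 44 minutes layover in Chicago → 20:21 UTC.
Add 2 hours and 5 minutes leg 2 → 22:26 UTC.
Darwin is UTC+9:30, so local arrival = 22:26 + 9:30 = 07:56 on Sep 27.

07:56 on Sep 27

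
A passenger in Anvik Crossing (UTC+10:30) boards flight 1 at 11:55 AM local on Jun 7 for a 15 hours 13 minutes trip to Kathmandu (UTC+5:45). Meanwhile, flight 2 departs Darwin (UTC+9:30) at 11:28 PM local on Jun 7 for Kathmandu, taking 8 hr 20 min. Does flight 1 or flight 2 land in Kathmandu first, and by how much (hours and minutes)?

the first, by 5 hours 40 minutes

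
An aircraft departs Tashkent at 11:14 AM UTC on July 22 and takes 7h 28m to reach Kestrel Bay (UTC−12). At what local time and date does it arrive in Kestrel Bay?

Departure is given in UTC: 11:14 AM on Jul 22.
Add 7 hours and 28 minutes → 6:42 PM UTC.
Kestrel Bay is UTC−12:00: 6:42 PM − 12:00 = 6:42 AM on Jul 22.

6:42 AM on Jul 22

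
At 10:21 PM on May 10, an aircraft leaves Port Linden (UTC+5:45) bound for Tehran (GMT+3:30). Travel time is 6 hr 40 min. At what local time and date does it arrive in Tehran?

Tehran is 2:15 behind Port Linden.
After 6 hours 40 minutes it is 5:01 AM (May 11) in Port Linden.
Shift by the zone difference: 5:01 AM − 2:15 = 2:46 AM on May 11 in Tehran.

2:46 AM on May 11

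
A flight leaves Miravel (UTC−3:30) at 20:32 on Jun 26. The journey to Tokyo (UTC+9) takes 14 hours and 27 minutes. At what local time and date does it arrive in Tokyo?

Convert departure to UTC: 20:32 + 3:30 = 00:02 UTC on Jun 27.
Add 14 hours and 27 minutes travel time → 14:29 UTC.
Tokyo is UTC+9:00, so local arrival = 14:29 + 9:00 = 23:29 on Jun 27.

23:29 on June 27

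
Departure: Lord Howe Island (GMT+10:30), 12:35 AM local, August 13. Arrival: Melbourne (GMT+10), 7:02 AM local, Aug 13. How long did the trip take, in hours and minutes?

6 hours 57 minutes

Melbourne is 0:30 behind Lord Howe Island.
Clock-face elapsed time (ignoring zones) is 6 hours 27 minutes.
Actual elapsed = 6 hours 27 minutes + 0:30 = 6 hours 57 minutes.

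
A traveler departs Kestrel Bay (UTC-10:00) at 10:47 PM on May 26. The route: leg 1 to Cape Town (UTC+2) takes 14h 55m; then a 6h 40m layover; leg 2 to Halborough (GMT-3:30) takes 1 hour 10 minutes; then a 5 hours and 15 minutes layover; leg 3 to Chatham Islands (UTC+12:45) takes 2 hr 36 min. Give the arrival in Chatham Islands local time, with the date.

Convert departure to UTC: 10:47 PM + 10:00 = 8:47 AM UTC on May 27.
Add 14 hours and 55 minutes leg 1 → 11:42 PM UTC.
Add 6 hours 40 minutes layover in Cape Town → 6:22 AM UTC (May 28).
Add 1 hour 10 minutes leg 2 → 7:32 AM UTC.
Add 5 hours and 15 minutes layover in Halborough → 12:47 PM UTC.
Add 2 hours and 36 minutes leg 3 → 3:23 PM UTC.
Chatham Islands is UTC+12:45, so local arrival = 3:23 PM + 12:45 = 4:08 AM on May 29.

4:08 AM on May 29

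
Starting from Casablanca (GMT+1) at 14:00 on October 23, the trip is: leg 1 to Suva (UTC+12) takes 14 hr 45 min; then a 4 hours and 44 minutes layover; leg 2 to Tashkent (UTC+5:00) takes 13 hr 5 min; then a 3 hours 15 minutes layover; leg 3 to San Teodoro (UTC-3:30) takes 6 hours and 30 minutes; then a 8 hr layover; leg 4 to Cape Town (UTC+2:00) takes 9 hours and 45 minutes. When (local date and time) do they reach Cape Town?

03:04 on October 26

Convert departure to UTC: 14:00 − 1:00 = 13:00 UTC on Oct 23.
Add 14 hours 45 minutes leg 1 → 03:45 UTC (Oct 24).
Add 4 hours and 44 minutes layover in Suva → 08:29 UTC.
Add 13 hours 5 minutes leg 2 → 21:34 UTC.
Add 3 hours and 15 minutes layover in Tashkent → 00:49 UTC (Oct 25).
Add 6 hours 30 minutes leg 3 → 07:19 UTC.
Add 8 hours layover in San Teodoro → 15:19 UTC.
Add 9 hours 45 minutes leg 4 → 01:04 UTC (Oct 26).
Cape Town is UTC+2:00, so local arrival = 01:04 + 2:00 = 03:04 on Oct 26.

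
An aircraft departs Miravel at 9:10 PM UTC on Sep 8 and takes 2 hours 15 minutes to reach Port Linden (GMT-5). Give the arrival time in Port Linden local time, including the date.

6:25 PM on Sep 8

Departure is given in UTC: 9:10 PM on Sep 8.
Add 2 hours and 15 minutes → 11:25 PM UTC.
Port Linden is UTC−5:00: 11:25 PM − 5:00 = 6:25 PM on Sep 8.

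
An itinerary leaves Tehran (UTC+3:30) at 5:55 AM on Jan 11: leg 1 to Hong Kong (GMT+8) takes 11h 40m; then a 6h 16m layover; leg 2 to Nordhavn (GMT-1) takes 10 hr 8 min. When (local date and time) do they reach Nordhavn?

Convert departure to UTC: 5:55 AM − 3:30 = 2:25 AM UTC on Jan 11.
Add 11 hours and 40 minutes leg 1 → 2:05 PM UTC.
Add 6 hours 16 minutes layover in Hong Kong → 8:21 PM UTC.
Add 10 hours 8 minutes leg 2 → 6:29 AM UTC (Jan 12).
Nordhavn is UTC−1:00, so local arrival = 6:29 AM − 1:00 = 5:29 AM on Jan 12.

5:29 AM on January 12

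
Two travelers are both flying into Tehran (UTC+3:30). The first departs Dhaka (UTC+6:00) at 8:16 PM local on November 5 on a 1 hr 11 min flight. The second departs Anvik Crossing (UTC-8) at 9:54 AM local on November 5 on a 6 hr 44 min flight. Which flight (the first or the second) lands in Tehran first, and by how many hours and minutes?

the first, by 9 hours 11 minutes

Flight 1 in UTC: 8:16 PM − 6:00 = 2:16 PM on Nov 5.
+1 hour 11 minutes → arrive 3:27 PM UTC on Nov 5.
Flight 2 in UTC: 9:54 AM + 8:00 = 5:54 PM on Nov 5.
+6 hours 44 minutes → arrive 12:38 AM UTC on Nov 6.
Flight 1 lands earlier by 9 hours 11 minutes.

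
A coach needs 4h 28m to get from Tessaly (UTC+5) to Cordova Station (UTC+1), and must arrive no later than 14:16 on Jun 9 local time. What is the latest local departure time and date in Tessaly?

Target arrival in UTC: 14:16 − 1:00 = 13:16 on Jun 9.
Subtract 4 hours 28 minutes → departure 08:48 UTC on Jun 9.
Tessaly is UTC+5:00: 08:48 + 5:00 = 13:48 on Jun 9.

13:48 on Jun 9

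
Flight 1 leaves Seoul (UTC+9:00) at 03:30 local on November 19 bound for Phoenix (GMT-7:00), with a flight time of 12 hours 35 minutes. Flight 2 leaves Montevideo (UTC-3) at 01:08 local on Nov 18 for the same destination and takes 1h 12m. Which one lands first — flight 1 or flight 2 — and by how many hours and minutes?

Flight 1 in UTC: 03:30 − 9:00 = 18:30 on Nov 18.
+12 hours and 35 minutes → arrive 07:05 UTC on Nov 19.
Flight 2 in UTC: 01:08 + 3:00 = 04:08 on Nov 18.
+1 hour 12 minutes → arrive 05:20 UTC on Nov 18.
Flight 2 lands earlier by 25 hours 45 minutes.

the second, by 25 hours 45 minutes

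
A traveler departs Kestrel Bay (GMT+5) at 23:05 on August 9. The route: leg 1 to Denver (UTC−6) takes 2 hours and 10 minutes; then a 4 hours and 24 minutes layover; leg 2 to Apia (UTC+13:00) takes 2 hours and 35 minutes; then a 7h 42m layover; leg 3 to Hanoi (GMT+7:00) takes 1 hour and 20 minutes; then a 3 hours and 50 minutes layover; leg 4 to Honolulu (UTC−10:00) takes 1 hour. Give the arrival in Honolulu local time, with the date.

Convert departure to UTC: 23:05 − 5:00 = 18:05 UTC on Aug 9.
Add 2 hours and 10 minutes leg 1 → 20:15 UTC.
Add 4 hours and 24 minutes layover in Denver → 00:39 UTC (Aug 10).
Add 2 hours and 35 minutes leg 2 → 03:14 UTC.
Add 7 hours and 42 minutes layover in Apia → 10:56 UTC.
Add 1 hour 20 minutes leg 3 → 12:16 UTC.
Add 3 hours and 50 minutes layover in Hanoi → 16:06 UTC.
Add 1 hour leg 4 → 17:06 UTC.
Honolulu is UTC−10:00, so local arrival = 17:06 − 10:00 = 07:06 on Aug 10.

07:06 on August 10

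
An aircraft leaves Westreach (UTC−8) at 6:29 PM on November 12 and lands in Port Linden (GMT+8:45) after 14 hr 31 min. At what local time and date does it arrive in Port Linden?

1:45 AM on Nov 14

Convert departure to UTC: 6:29 PM + 8:00 = 2:29 AM UTC on Nov 13.
Add 14 hours 31 minutes travel time → 5:00 PM UTC.
Port Linden is UTC+8:45, so local arrival = 5:00 PM + 8:45 = 1:45 AM on Nov 14.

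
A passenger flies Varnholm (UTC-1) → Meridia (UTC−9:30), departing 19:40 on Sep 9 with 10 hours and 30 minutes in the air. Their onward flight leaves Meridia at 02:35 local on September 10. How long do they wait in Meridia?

Convert departure to UTC: 19:40 + 1:00 = 20:40 UTC on Sep 9.
Add 10 hours 30 minutes flight time → 07:10 UTC (Sep 10).
Meridia is UTC−9:30, so local arrival = 07:10 − 9:30 = 21:40 on Sep 9.
Layover = 02:35 − 21:40 (+1 day) = 4 hours 55 minutes.

4 hours 55 minutes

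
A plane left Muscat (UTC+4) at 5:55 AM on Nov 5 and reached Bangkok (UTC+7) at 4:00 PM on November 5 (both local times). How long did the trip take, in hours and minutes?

7 hours 5 minutes

Departure in UTC: 5:55 AM − 4:00 = 1:55 AM on Nov 5.
Arrival in UTC: 4:00 PM − 7:00 = 9:00 AM on Nov 5.
Elapsed = 9:00 AM − 1:55 AM = 7 hours 5 minutes.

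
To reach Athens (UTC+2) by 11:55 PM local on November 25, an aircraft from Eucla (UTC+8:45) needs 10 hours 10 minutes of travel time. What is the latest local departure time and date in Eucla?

8:30 PM on November 25

Target arrival in UTC: 11:55 PM − 2:00 = 9:55 PM on Nov 25.
Subtract 10 hours 10 minutes → departure 11:45 AM UTC on Nov 25.
Eucla is UTC+8:45: 11:45 AM + 8:45 = 8:30 PM on Nov 25.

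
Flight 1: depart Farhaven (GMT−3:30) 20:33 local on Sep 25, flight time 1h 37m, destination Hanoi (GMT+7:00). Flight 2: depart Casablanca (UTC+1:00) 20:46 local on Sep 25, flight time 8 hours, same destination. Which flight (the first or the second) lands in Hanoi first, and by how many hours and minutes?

Flight 1 in UTC: 20:33 + 3:30 = 00:03 on Sep 26.
+1 hour and 37 minutes → arrive 01:40 UTC on Sep 26.
Flight 2 in UTC: 20:46 − 1:00 = 19:46 on Sep 25.
+8 hours → arrive 03:46 UTC on Sep 26.
Flight 1 lands earlier by 2 hours 6 minutes.

the first, by 2 hours 6 minutes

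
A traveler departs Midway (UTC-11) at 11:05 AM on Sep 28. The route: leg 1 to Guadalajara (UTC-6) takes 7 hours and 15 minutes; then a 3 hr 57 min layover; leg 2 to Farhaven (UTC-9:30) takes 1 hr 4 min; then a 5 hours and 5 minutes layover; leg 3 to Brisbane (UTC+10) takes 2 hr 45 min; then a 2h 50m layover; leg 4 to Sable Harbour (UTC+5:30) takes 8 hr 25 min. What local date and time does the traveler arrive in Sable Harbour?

10:56 AM on September 30

Convert departure to UTC: 11:05 AM + 11:00 = 10:05 PM UTC on Sep 28.
Add 7 hours and 15 minutes leg 1 → 5:20 AM UTC (Sep 29).
Add 3 hours and 57 minutes layover in Guadalajara → 9:17 AM UTC.
Add 1 hour 4 minutes leg 2 → 10:21 AM UTC.
Add 5 hours and 5 minutes layover in Farhaven → 3:26 PM UTC.
Add 2 hours and 45 minutes leg 3 → 6:11 PM UTC.
Add 2 hours 50 minutes layover in Brisbane → 9:01 PM UTC.
Add 8 hours and 25 minutes leg 4 → 5:26 AM UTC (Sep 30).
Sable Harbour is UTC+5:30, so local arrival = 5:26 AM + 5:30 = 10:56 AM on Sep 30.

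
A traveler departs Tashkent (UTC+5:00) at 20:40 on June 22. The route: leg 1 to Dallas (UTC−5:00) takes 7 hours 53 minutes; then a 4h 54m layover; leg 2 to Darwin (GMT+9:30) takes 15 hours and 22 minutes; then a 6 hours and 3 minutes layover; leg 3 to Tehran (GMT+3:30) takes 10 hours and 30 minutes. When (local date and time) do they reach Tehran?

15:52 on June 24

Convert departure to UTC: 20:40 − 5:00 = 15:40 UTC on Jun 22.
Add 7 hours 53 minutes leg 1 → 23:33 UTC.
Add 4 hours and 54 minutes layover in Dallas → 04:27 UTC (Jun 23).
Add 15 hours 22 minutes leg 2 → 19:49 UTC.
Add 6 hours and 3 minutes layover in Darwin → 01:52 UTC (Jun 24).
Add 10 hours and 30 minutes leg 3 → 12:22 UTC.
Tehran is UTC+3:30, so local arrival = 12:22 + 3:30 = 15:52 on Jun 24.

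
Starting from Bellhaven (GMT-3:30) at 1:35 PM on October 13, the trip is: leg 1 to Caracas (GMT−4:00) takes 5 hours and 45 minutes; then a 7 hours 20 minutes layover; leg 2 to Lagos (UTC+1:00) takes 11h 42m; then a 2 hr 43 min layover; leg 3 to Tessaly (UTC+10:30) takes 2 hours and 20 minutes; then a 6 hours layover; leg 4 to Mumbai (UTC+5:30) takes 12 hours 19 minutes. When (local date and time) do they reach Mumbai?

10:44 PM on October 15

Convert departure to UTC: 1:35 PM + 3:30 = 5:05 PM UTC on Oct 13.
Add 5 hours and 45 minutes leg 1 → 10:50 PM UTC.
Add 7 hours and 20 minutes layover in Caracas → 6:10 AM UTC (Oct 14).
Add 11 hours 42 minutes leg 2 → 5:52 PM UTC.
Add 2 hours and 43 minutes layover in Lagos → 8:35 PM UTC.
Add 2 hours and 20 minutes leg 3 → 10:55 PM UTC.
Add 6 hours layover in Tessaly → 4:55 AM UTC (Oct 15).
Add 12 hours 19 minutes leg 4 → 5:14 PM UTC.
Mumbai is UTC+5:30, so local arrival = 5:14 PM + 5:30 = 10:44 PM on Oct 15.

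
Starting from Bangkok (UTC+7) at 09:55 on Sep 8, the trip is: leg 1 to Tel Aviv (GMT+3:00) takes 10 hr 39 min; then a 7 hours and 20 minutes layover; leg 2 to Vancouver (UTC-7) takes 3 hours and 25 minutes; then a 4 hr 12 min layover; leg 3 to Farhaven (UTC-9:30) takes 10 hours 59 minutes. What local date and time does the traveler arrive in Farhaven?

06:00 on Sep 9

Convert departure to UTC: 09:55 − 7:00 = 02:55 UTC on Sep 8.
Add 10 hours 39 minutes leg 1 → 13:34 UTC.
Add 7 hours 20 minutes layover in Tel Aviv → 20:54 UTC.
Add 3 hours and 25 minutes leg 2 → 00:19 UTC (Sep 9).
Add 4 hours and 12 minutes layover in Vancouver → 04:31 UTC.
Add 10 hours 59 minutes leg 3 → 15:30 UTC.
Farhaven is UTC−9:30, so local arrival = 15:30 − 9:30 = 06:00 on Sep 9.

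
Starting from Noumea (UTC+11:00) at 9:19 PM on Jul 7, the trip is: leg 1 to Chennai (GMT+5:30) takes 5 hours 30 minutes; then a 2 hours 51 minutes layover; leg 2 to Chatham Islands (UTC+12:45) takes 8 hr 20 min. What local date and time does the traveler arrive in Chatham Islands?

Convert departure to UTC: 9:19 PM − 11:00 = 10:19 AM UTC on Jul 7.
Add 5 hours and 30 minutes leg 1 → 3:49 PM UTC.
Add 2 hours 51 minutes layover in Chennai → 6:40 PM UTC.
Add 8 hours and 20 minutes leg 2 → 3:00 AM UTC (Jul 8).
Chatham Islands is UTC+12:45, so local arrival = 3:00 AM + 12:45 = 3:45 PM on Jul 8.

3:45 PM on July 8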